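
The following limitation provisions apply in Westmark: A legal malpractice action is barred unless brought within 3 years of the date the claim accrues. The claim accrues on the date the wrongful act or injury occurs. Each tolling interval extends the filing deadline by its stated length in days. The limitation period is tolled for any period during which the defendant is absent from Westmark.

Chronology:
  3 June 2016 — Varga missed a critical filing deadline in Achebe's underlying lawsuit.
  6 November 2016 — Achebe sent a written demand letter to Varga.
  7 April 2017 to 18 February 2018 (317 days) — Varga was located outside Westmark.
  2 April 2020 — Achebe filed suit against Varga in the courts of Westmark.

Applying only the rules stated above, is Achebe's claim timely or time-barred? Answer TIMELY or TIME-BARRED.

The claim accrued on 3 June 2016, when the wrongful act occurred.
The untolled deadline — 3 years after 3 June 2016 — is 3 June 2019.
Because the defendant's absence from the jurisdiction ran from 7 April 2017 to 18 February 2018, the deadline is extended by 317 days to 15 April 2020.
None of the other events listed affects the running of the period under the stated rules.
The 2 April 2020 filing precedes the 15 April 2020 deadline; the claim is timely.

TIMELY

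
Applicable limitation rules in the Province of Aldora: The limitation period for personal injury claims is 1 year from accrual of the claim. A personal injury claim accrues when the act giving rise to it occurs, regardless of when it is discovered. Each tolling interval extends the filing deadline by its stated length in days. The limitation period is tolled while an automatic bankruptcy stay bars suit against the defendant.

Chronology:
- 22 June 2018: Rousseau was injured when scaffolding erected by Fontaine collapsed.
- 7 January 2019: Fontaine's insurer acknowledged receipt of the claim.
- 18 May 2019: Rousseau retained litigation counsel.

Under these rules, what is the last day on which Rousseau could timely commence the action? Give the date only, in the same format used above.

22 June 2019

The claim accrued on 22 June 2018, the date of the act.
The untolled deadline — 1 year after 22 June 2018 — is 22 June 2019.
None of the other events listed affects the running of the period under the stated rules.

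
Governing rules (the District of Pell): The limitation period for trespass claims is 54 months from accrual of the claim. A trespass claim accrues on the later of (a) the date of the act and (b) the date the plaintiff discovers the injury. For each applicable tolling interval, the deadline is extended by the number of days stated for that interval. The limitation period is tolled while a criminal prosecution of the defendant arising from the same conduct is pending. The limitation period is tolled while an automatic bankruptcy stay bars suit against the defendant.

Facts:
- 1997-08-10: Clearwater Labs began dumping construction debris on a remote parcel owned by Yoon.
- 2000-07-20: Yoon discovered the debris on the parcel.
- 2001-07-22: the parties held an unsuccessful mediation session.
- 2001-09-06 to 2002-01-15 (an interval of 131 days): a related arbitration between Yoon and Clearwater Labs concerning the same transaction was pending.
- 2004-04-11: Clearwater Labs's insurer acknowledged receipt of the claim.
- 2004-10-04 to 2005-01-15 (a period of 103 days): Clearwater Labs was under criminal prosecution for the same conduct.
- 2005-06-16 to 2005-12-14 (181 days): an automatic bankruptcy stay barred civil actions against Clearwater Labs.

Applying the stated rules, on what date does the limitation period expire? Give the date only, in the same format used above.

Taking the later of the act (1997-08-10) and discovery (2000-07-20), the claim accrued on 2000-07-20.
The untolled deadline — 54 months after 2000-07-20 — is 2005-01-20.
The period was tolled for 103 days by the pending criminal prosecution (2004-10-04 to 2005-01-15), pushing the deadline to 2005-05-03.
The automatic bankruptcy stay starting 2005-06-16 came too late — the period had run on 2005-05-03 — and so does not extend the deadline.
The pending related arbitration from 2001-09-06 to 2002-01-15 does not toll the period, because no stated rule makes a pending arbitration a tolling event.
The other events in the timeline have no effect on the limitation period under the stated rules.

2005-05-03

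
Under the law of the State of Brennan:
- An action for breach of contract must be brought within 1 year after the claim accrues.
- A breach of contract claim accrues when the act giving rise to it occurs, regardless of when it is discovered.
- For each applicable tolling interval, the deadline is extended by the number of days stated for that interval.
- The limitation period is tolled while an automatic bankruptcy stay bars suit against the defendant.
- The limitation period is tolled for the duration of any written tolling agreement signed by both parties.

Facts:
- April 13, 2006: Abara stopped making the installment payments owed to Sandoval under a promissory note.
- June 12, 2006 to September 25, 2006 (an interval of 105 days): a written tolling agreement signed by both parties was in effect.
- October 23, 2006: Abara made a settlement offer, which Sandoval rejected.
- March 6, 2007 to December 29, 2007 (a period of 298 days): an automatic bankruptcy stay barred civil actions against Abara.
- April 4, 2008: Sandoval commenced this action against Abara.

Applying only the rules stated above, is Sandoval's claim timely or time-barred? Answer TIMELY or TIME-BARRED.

The claim accrued on April 13, 2006, when the wrongful act occurred.
Adding the 1 year base period to April 13, 2006 gives a deadline of April 13, 2007, before any tolling.
The written tolling agreement from June 12, 2006 to September 25, 2006 tolled the period for 105 days, extending the deadline to July 27, 2007.
The automatic bankruptcy stay from March 6, 2007 to December 29, 2007 tolled the period for 298 days, extending the deadline to May 20, 2008.
None of the other events listed affects the running of the period under the stated rules.
Sandoval filed on April 4, 2008, before the May 20, 2008 deadline, so the action is timely.

TIMELY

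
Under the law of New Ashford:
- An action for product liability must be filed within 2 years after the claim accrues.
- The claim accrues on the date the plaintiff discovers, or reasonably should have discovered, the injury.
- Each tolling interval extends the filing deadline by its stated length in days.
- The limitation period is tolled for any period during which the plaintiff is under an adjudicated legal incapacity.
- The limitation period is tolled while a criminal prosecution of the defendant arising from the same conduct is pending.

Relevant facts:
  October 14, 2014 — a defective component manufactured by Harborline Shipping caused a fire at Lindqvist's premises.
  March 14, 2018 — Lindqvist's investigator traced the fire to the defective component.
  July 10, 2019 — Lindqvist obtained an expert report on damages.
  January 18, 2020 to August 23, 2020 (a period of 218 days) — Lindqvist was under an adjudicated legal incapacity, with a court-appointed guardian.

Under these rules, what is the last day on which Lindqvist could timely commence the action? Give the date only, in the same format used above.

October 18, 2020

Accrual is tied to discovery, so the period began on March 14, 2018 rather than on October 14, 2014 when the act occurred.
2 years from March 14, 2018 is March 14, 2020.
The plaintiff's legal incapacity from January 18, 2020 to August 23, 2020 tolled the period for 218 days, extending the deadline to October 18, 2020.
The other events in the timeline have no effect on the limitation period under the stated rules.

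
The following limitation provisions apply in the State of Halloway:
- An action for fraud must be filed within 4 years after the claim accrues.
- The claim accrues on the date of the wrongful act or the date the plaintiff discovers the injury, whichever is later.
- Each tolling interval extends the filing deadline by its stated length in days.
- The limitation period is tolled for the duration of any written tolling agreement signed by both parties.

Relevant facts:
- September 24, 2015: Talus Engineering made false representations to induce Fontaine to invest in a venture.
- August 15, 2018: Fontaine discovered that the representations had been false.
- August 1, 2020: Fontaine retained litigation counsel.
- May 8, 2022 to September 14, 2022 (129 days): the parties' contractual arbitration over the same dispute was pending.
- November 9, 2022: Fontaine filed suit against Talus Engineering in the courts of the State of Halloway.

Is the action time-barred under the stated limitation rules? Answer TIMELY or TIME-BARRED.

Because discovery on August 15, 2018 post-dates the September 24, 2015 act, accrual under the later-of rule falls on August 15, 2018.
Adding the 4 years base period to August 15, 2018 gives a deadline of August 15, 2022, before any tolling.
No stated provision tolls the period for a pending arbitration, so the interval from May 8, 2022 to September 14, 2022 has no effect on the deadline.
None of the other events listed affects the running of the period under the stated rules.
The November 9, 2022 filing falls after the August 15, 2022 deadline; the claim is time-barred.

TIME-BARRED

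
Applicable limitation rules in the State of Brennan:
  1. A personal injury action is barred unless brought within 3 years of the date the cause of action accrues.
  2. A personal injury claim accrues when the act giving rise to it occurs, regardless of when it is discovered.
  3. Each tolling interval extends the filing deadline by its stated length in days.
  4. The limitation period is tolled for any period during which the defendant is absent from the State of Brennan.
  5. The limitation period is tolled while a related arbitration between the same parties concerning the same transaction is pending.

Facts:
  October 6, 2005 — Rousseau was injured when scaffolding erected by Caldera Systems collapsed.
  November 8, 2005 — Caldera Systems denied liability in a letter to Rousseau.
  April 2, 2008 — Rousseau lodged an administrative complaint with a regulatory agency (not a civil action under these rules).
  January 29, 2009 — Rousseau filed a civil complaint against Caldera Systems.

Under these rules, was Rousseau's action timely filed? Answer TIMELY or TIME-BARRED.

The claim accrued on October 6, 2005, when the wrongful act occurred.
Adding the 3 years base period to October 6, 2005 gives a deadline of October 6, 2008, before any tolling.
None of the other events listed affects the running of the period under the stated rules.
Rousseau filed on January 29, 2009, after the October 6, 2008 deadline, so the action is time-barred.

TIME-BARRED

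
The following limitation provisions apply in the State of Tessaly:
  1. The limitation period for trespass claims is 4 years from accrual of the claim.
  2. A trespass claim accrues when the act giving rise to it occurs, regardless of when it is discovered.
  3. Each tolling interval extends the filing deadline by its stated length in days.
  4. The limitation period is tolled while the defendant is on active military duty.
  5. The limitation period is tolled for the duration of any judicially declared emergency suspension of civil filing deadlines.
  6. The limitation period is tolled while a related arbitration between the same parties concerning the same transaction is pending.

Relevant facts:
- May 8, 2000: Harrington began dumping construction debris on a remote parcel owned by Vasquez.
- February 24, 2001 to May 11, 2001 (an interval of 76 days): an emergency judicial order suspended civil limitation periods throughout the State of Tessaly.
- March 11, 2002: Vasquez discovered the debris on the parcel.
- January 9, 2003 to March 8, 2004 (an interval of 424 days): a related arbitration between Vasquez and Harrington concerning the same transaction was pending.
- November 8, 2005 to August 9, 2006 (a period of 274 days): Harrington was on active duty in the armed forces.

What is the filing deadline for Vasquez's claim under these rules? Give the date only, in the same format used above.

September 20, 2005

The claim accrued on May 8, 2000, when the wrongful act occurred; under the stated occurrence rule the March 11, 2002 discovery does not delay accrual.
4 years from May 8, 2000 is May 8, 2004.
Because the emergency suspension of filing deadlines ran from February 24, 2001 to May 11, 2001, the deadline is extended by 76 days to July 23, 2004.
Because the pending related arbitration ran from January 9, 2003 to March 8, 2004, the deadline is extended by 424 days to September 20, 2005.
The defendant's active military service starting November 8, 2005 came too late — the period had run on September 20, 2005 — and so does not extend the deadline.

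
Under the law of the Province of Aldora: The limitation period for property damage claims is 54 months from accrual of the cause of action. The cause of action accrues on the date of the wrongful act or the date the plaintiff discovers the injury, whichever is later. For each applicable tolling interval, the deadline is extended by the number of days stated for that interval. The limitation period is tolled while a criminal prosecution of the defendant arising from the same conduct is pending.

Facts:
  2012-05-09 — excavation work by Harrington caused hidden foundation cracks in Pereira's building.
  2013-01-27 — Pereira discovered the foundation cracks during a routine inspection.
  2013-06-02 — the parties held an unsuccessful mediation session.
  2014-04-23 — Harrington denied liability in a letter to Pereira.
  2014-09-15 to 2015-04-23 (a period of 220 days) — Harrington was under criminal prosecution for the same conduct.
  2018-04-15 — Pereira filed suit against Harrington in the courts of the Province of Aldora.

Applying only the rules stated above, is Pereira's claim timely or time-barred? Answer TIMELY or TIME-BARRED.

Because discovery on 2013-01-27 post-dates the 2012-05-09 act, accrual under the later-of rule falls on 2013-01-27.
Adding the 54 months base period to 2013-01-27 gives a deadline of 2017-07-27, before any tolling.
The pending criminal prosecution from 2014-09-15 to 2015-04-23 tolled the period for 220 days, extending the deadline to 2018-03-04.
The other events in the timeline have no effect on the limitation period under the stated rules.
Pereira filed on 2018-04-15, after the 2018-03-04 deadline, so the action is time-barred.

TIME-BARRED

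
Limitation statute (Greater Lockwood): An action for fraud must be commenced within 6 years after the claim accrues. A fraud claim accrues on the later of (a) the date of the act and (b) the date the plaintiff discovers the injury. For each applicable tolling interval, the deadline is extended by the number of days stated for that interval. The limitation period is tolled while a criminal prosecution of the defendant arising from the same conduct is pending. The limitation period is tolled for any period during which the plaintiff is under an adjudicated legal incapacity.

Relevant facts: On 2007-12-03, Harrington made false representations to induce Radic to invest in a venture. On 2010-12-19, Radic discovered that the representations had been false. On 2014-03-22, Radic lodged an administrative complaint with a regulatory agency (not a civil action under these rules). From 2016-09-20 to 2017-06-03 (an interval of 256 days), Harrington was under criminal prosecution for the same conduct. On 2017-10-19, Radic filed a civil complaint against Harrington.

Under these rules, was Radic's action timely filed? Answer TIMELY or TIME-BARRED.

Because discovery on 2010-12-19 post-dates the 2007-12-03 act, accrual under the later-of rule falls on 2010-12-19.
6 years from 2010-12-19 is 2016-12-19.
Because the pending criminal prosecution ran from 2016-09-20 to 2017-06-03, the deadline is extended by 256 days to 2017-09-01.
The other events in the timeline have no effect on the limitation period under the stated rules.
Radic filed on 2017-10-19, after the 2017-09-01 deadline, so the action is time-barred.

TIME-BARRED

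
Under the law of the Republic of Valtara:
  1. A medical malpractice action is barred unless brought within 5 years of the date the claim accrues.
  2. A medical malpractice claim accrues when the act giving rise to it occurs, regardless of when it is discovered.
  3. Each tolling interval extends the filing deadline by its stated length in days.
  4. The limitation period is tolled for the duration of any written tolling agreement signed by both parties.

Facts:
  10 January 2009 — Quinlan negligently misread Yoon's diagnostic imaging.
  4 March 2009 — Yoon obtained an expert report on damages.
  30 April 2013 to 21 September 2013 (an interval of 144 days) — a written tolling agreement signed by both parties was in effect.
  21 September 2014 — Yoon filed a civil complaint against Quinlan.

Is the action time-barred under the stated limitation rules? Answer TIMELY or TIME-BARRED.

The claim accrued on 10 January 2009, when the wrongful act occurred.
5 years from 10 January 2009 is 10 January 2014.
The period was tolled for 144 days by the written tolling agreement (30 April 2013 to 21 September 2013), pushing the deadline to 3 June 2014.
Nothing else in the chronology tolls or restarts the period.
Filing on 21 September 2014 missed the 3 June 2014 deadline — the action is time-barred.

TIME-BARRED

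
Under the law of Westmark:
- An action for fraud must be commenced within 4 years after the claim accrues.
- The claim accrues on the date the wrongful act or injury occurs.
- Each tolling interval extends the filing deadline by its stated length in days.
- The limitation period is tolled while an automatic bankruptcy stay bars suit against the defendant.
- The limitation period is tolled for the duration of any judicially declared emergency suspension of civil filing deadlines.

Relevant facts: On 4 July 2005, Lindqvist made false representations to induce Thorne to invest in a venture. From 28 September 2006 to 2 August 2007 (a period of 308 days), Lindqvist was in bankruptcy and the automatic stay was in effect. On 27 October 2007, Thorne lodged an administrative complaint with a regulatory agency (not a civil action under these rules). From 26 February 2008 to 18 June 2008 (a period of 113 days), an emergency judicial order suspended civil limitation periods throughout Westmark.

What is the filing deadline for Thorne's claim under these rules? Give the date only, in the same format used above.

29 August 2010

The limitation period began to run on 4 July 2005.
Adding the 4 years base period to 4 July 2005 gives a deadline of 4 July 2009, before any tolling.
The period was tolled for 308 days by the automatic bankruptcy stay (28 September 2006 to 2 August 2007), pushing the deadline to 8 May 2010.
The period was tolled for 113 days by the emergency suspension of filing deadlines (26 February 2008 to 18 June 2008), pushing the deadline to 29 August 2010.
Nothing else in the chronology tolls or restarts the period.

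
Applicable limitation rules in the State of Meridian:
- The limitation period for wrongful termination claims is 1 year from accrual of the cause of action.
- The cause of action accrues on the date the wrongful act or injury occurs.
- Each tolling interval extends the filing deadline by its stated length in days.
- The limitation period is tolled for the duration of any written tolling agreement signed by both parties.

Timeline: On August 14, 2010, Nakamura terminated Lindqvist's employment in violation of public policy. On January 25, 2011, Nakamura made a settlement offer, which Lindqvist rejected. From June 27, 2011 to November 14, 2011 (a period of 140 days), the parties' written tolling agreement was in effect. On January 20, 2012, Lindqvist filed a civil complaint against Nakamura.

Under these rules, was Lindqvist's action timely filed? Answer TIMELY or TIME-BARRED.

The cause of action accrued on August 14, 2010, the date of the act.
The untolled deadline — 1 year after August 14, 2010 — is August 14, 2011.
The written tolling agreement from June 27, 2011 to November 14, 2011 tolled the period for 140 days, extending the deadline to January 1, 2012.
Nothing else in the chronology tolls or restarts the period.
Lindqvist filed on January 20, 2012, after the January 1, 2012 deadline, so the action is time-barred.

TIME-BARRED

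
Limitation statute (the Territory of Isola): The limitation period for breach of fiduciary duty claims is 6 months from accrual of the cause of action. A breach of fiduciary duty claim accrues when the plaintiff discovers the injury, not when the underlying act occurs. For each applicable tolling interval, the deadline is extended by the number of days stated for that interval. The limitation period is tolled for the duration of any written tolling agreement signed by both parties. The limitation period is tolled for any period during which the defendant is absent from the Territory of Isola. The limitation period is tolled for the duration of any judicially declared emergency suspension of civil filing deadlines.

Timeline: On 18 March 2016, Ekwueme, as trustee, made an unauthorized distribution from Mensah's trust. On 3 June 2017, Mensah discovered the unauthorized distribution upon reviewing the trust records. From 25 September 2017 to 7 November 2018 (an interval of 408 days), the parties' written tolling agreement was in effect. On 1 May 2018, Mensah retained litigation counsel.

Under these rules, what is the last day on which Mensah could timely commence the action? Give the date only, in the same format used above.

The claim did not accrue until Mensah discovered the injury on 3 June 2017; the 18 March 2016 act date does not start the clock under the stated rule.
6 months from 3 June 2017 is 3 December 2017.
The period was tolled for 408 days by the written tolling agreement (25 September 2017 to 7 November 2018), pushing the deadline to 15 January 2019.
The other events in the timeline have no effect on the limitation period under the stated rules.

15 January 2019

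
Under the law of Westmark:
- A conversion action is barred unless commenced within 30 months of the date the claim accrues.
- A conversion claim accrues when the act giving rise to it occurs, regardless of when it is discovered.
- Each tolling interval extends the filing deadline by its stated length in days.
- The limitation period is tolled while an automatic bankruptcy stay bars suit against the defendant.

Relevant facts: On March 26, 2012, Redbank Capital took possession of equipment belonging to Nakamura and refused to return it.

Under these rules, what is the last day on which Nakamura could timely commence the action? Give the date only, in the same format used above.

The limitation period began to run on March 26, 2012.
30 months from March 26, 2012 is September 26, 2014.

September 26, 2014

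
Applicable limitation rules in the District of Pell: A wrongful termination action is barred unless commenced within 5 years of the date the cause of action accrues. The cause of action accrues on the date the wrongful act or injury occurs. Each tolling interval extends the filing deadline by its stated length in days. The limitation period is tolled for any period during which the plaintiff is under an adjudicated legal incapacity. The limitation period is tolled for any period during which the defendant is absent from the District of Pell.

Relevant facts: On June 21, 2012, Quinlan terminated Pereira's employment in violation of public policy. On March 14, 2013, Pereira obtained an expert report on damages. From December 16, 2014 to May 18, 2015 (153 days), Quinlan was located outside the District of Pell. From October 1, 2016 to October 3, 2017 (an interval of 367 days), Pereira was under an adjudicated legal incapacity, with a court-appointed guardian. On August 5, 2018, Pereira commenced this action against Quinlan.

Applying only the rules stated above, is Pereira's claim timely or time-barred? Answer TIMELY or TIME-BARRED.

The claim accrued on June 21, 2012, when the wrongful act occurred.
5 years from June 21, 2012 is June 21, 2017.
The defendant's absence from the jurisdiction from December 16, 2014 to May 18, 2015 tolled the period for 153 days, extending the deadline to November 21, 2017.
The period was tolled for 367 days by the plaintiff's legal incapacity (October 1, 2016 to October 3, 2017), pushing the deadline to November 23, 2018.
The other events in the timeline have no effect on the limitation period under the stated rules.
Pereira filed on August 5, 2018, before the November 23, 2018 deadline, so the action is timely.

TIMELY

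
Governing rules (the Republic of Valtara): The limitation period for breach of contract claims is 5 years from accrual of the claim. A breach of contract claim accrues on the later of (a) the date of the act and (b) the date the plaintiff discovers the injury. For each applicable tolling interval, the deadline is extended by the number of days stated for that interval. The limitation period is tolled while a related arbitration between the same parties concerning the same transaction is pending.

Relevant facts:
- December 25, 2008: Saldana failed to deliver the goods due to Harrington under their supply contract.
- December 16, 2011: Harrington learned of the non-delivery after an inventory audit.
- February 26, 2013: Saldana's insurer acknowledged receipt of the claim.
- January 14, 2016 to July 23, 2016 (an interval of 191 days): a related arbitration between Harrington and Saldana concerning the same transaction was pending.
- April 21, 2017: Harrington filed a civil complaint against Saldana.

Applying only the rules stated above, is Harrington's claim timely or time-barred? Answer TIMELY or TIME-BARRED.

The claim accrued on December 16, 2011 — the later of the December 25, 2008 act and the December 16, 2011 discovery.
5 years from December 16, 2011 is December 16, 2016.
The period was tolled for 191 days by the pending related arbitration (January 14, 2016 to July 23, 2016), pushing the deadline to June 25, 2017.
The other events in the timeline have no effect on the limitation period under the stated rules.
Filing on April 21, 2017 beat the June 25, 2017 deadline — the action is timely.

TIMELY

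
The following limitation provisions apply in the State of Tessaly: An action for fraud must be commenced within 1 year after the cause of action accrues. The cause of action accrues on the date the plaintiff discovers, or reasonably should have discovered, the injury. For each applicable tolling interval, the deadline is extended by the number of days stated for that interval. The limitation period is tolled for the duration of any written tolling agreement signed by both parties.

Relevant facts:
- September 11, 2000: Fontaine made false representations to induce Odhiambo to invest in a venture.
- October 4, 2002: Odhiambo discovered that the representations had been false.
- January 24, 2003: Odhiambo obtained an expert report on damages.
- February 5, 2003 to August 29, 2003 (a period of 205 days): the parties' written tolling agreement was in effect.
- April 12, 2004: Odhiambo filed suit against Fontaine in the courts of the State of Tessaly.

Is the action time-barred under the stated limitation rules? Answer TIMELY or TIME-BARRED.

TIMELY

Under the discovery rule, the claim accrued on October 4, 2002, when Odhiambo discovered the injury — not on the September 11, 2000 date of the underlying act.
1 year from October 4, 2002 is October 4, 2003.
The written tolling agreement from February 5, 2003 to August 29, 2003 tolled the period for 205 days, extending the deadline to April 26, 2004.
The other events in the timeline have no effect on the limitation period under the stated rules.
Filing on April 12, 2004 beat the April 26, 2004 deadline — the action is timely.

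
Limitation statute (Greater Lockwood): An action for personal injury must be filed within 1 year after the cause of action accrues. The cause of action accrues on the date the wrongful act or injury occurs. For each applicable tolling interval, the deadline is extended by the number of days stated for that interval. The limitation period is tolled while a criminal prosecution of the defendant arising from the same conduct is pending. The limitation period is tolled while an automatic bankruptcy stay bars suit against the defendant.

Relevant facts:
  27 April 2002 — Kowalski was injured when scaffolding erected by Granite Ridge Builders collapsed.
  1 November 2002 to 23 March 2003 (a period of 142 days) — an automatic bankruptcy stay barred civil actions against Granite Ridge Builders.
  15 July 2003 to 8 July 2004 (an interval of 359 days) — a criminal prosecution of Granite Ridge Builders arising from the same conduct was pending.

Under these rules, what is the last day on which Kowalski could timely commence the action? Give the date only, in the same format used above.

The limitation period began to run on 27 April 2002.
Adding the 1 year base period to 27 April 2002 gives a deadline of 27 April 2003, before any tolling.
Because the automatic bankruptcy stay ran from 1 November 2002 to 23 March 2003, the deadline is extended by 142 days to 16 September 2003.
The pending criminal prosecution from 15 July 2003 to 8 July 2004 tolled the period for 359 days, extending the deadline to 9 September 2004.

9 September 2004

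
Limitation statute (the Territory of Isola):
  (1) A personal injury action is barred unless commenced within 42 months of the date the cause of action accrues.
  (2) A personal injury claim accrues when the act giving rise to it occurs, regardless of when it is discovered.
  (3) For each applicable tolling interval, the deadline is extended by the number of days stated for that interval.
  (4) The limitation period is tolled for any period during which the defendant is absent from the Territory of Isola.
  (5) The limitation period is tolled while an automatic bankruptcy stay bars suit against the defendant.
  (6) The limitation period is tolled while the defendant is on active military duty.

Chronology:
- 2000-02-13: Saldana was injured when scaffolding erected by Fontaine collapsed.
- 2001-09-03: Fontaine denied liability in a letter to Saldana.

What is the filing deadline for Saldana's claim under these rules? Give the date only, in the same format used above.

2003-08-13

The limitation period began to run on 2000-02-13.
42 months from 2000-02-13 is 2003-08-13.
None of the other events listed affects the running of the period under the stated rules.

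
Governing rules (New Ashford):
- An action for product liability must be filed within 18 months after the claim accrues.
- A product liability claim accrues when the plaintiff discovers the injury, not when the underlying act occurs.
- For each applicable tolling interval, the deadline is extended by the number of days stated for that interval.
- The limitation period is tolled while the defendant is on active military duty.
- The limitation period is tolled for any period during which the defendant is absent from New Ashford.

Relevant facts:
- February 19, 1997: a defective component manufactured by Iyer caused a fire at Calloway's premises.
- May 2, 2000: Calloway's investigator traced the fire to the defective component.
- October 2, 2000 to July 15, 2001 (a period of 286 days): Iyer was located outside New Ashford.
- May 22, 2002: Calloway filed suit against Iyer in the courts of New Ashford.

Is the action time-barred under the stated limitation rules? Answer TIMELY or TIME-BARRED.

TIMELY

The claim did not accrue until Calloway discovered the injury on May 2, 2000; the February 19, 1997 act date does not start the clock under the stated rule.
18 months from May 2, 2000 is November 2, 2001.
The defendant's absence from the jurisdiction from October 2, 2000 to July 15, 2001 tolled the period for 286 days, extending the deadline to August 15, 2002.
The May 22, 2002 filing precedes the August 15, 2002 deadline; the claim is timely.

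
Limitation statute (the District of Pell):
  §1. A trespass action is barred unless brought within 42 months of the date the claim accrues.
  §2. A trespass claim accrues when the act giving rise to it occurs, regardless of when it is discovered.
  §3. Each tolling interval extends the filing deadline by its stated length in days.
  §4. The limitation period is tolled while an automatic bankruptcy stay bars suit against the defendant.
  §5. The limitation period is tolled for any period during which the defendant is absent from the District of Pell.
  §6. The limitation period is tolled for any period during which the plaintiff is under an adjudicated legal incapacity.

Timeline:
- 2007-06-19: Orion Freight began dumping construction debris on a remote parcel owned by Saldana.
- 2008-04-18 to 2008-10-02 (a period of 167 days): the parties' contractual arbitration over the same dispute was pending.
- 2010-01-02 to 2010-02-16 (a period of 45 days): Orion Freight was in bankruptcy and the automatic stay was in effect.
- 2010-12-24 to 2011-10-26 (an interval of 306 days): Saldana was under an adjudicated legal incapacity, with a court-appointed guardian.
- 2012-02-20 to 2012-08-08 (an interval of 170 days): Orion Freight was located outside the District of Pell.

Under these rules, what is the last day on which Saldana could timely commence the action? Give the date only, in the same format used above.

The claim accrued on 2007-06-19, when the wrongful act occurred.
Adding the 42 months base period to 2007-06-19 gives a deadline of 2010-12-19, before any tolling.
The period was tolled for 45 days by the automatic bankruptcy stay (2010-01-02 to 2010-02-16), pushing the deadline to 2011-02-02.
Because the plaintiff's legal incapacity ran from 2010-12-24 to 2011-10-26, the deadline is extended by 306 days to 2011-12-05.
The defendant's absence from the jurisdiction from 2012-02-20 to 2012-08-08 began after the period had already run on 2011-12-05, so it has no tolling effect.
No stated provision tolls the period for a pending arbitration, so the interval from 2008-04-18 to 2008-10-02 has no effect on the deadline.

2011-12-05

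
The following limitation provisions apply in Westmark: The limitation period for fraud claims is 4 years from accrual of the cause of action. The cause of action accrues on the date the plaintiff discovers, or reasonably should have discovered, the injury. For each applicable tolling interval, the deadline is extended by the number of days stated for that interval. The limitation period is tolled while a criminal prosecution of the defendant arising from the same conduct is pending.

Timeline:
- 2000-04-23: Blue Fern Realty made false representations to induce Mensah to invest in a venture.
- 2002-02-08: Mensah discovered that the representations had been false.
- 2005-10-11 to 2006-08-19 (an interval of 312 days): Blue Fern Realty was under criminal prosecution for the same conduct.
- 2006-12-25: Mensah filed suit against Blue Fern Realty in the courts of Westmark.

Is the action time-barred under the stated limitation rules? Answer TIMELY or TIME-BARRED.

TIME-BARRED

Accrual is tied to discovery, so the period began on 2002-02-08 rather than on 2000-04-23 when the act occurred.
Adding the 4 years base period to 2002-02-08 gives a deadline of 2006-02-08, before any tolling.
Because the pending criminal prosecution ran from 2005-10-11 to 2006-08-19, the deadline is extended by 312 days to 2006-12-17.
Filing on 2006-12-25 missed the 2006-12-17 deadline — the action is time-barred.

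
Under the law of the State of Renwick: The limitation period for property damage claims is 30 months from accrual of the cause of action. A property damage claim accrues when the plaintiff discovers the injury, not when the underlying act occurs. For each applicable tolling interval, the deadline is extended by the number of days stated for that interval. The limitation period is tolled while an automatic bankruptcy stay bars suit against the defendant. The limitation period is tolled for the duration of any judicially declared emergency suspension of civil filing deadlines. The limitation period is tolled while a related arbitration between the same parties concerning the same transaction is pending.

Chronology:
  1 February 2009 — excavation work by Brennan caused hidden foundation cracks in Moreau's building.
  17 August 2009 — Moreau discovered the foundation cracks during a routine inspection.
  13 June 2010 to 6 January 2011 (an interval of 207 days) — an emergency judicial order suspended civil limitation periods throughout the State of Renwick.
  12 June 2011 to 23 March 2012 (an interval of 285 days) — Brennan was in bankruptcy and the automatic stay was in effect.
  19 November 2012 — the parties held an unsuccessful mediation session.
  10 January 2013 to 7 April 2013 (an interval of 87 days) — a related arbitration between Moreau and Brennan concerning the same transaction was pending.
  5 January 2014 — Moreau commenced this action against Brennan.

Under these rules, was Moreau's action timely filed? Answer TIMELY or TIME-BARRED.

TIME-BARRED

Accrual is tied to discovery, so the period began on 17 August 2009 rather than on 1 February 2009 when the act occurred.
30 months from 17 August 2009 is 17 February 2012.
The period was tolled for 207 days by the emergency suspension of filing deadlines (13 June 2010 to 6 January 2011), pushing the deadline to 11 September 2012.
Because the automatic bankruptcy stay ran from 12 June 2011 to 23 March 2012, the deadline is extended by 285 days to 23 June 2013.
Because the pending related arbitration ran from 10 January 2013 to 7 April 2013, the deadline is extended by 87 days to 18 September 2013.
None of the other events listed affects the running of the period under the stated rules.
The 5 January 2014 filing falls after the 18 September 2013 deadline; the claim is time-barred.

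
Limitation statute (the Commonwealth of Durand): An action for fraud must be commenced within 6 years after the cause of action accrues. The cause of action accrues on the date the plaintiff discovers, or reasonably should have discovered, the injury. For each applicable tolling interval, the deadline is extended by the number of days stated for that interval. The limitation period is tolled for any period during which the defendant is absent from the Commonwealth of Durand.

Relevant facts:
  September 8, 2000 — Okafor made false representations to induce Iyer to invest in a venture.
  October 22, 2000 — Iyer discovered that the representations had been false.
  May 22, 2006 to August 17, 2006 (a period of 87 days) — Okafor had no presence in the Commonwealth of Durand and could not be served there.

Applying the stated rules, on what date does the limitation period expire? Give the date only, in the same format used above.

The claim did not accrue until Iyer discovered the injury on October 22, 2000; the September 8, 2000 act date does not start the clock under the stated rule.
6 years from October 22, 2000 is October 22, 2006.
The defendant's absence from the jurisdiction from May 22, 2006 to August 17, 2006 tolled the period for 87 days, extending the deadline to January 17, 2007.

January 17, 2007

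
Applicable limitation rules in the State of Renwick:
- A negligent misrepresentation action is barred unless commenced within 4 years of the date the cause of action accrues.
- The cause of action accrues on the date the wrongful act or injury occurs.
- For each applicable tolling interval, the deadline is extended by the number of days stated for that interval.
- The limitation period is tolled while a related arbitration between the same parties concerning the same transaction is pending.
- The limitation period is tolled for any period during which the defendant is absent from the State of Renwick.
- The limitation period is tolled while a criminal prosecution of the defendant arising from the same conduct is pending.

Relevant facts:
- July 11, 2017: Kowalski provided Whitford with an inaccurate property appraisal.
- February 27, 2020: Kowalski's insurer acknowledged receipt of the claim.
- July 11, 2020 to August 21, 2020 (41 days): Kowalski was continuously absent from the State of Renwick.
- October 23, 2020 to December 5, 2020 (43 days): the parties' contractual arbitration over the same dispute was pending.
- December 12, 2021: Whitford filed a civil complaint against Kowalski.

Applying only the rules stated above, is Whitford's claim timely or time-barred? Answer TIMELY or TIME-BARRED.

The cause of action accrued on July 11, 2017, the date of the act.
Adding the 4 years base period to July 11, 2017 gives a deadline of July 11, 2021, before any tolling.
The defendant's absence from the jurisdiction from July 11, 2020 to August 21, 2020 tolled the period for 41 days, extending the deadline to August 21, 2021.
The pending related arbitration from October 23, 2020 to December 5, 2020 tolled the period for 43 days, extending the deadline to October 3, 2021.
The other events in the timeline have no effect on the limitation period under the stated rules.
Whitford filed on December 12, 2021, after the October 3, 2021 deadline, so the action is time-barred.

TIME-BARRED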